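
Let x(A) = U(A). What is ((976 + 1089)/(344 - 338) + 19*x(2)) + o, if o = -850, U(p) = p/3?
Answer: -2959/6 ≈ -493.17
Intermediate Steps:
U(p) = p/3 (U(p) = p*(1/3) = p/3)
x(A) = A/3
((976 + 1089)/(344 - 338) + 19*x(2)) + o = ((976 + 1089)/(344 - 338) + 19*((1/3)*2)) - 850 = (2065/6 + 19*(2/3)) - 850 = (2065*(1/6) + 38/3) - 850 = (2065/6 + 38/3) - 850 = 2141/6 - 850 = -2959/6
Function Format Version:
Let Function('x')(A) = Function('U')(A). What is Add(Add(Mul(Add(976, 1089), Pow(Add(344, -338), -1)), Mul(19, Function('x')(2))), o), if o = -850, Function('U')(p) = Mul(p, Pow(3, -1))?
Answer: Rational(-2959, 6) ≈ -493.17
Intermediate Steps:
Function('U')(p) = Mul(Rational(1, 3), p) (Function('U')(p) = Mul(p, Rational(1, 3)) = Mul(Rational(1, 3), p))
Function('x')(A) = Mul(Rational(1, 3), A)
Add(Add(Mul(Add(976, 1089), Pow(Add(344, -338), -1)), Mul(19, Function('x')(2))), o) = Add(Add(Mul(Add(976, 1089), Pow(Add(344, -338), -1)), Mul(19, Mul(Rational(1, 3), 2))), -850) = Add(Add(Mul(2065, Pow(6, -1)), Mul(19, Rational(2, 3))), -850) = Add(Add(Mul(2065, Rational(1, 6)), Rational(38, 3)), -850) = Add(Add(Rational(2065, 6), Rational(38, 3)), -850) = Add(Rational(2141, 6), -850) = Rational(-2959, 6)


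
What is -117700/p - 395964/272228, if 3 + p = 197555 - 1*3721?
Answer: -2472530311/1199232397 ≈ -2.0618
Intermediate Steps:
p = 193831 (p = -3 + (197555 - 1*3721) = -3 + (197555 - 3721) = -3 + 193834 = 193831)
-117700/p - 395964/272228 = -117700/193831 - 395964/272228 = -117700*1/193831 - 395964*1/272228 = -10700/17621 - 98991/68057 = -2472530311/1199232397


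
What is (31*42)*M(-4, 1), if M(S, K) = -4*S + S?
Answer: 15624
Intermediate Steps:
M(S, K) = -3*S
(31*42)*M(-4, 1) = (31*42)*(-3*(-4)) = 1302*12 = 15624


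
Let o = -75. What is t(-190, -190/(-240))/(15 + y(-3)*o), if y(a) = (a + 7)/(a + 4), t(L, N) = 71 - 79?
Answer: 8/285 ≈ 0.028070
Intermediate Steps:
t(L, N) = -8
y(a) = (7 + a)/(4 + a)
t(-190, -190/(-240))/(15 + y(-3)*o) = -8/(15 + ((7 - 3)/(4 - 3))*(-75)) = -8/(15 + (4/1)*(-75)) = -8/(15 + (1*4)*(-75)) = -8/(15 + 4*(-75)) = -8/(15 - 300) = -8/(-285) = -8*(-1/285) = 8/285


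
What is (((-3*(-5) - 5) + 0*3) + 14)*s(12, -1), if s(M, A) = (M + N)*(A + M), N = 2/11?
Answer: 3216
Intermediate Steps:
N = 2/11 (N = 2*(1/11) = 2/11 ≈ 0.18182)
s(M, A) = (2/11 + M)*(A + M) (s(M, A) = (M + 2/11)*(A + M) = (2/11 + M)*(A + M))
(((-3*(-5) - 5) + 0*3) + 14)*s(12, -1) = (((-3*(-5) - 5) + 0*3) + 14)*(12² + (2/11)*(-1) + (2/11)*12 - 1*12) = (((15 - 5) + 0) + 14)*(144 - 2/11 + 24/11 - 12) = ((10 + 0) + 14)*134 = (10 + 14)*134 = 24*134 = 3216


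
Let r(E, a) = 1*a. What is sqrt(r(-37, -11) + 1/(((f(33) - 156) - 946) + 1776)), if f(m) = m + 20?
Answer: 2*I*sqrt(1453273)/727 ≈ 3.3164*I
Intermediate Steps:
r(E, a) = a
f(m) = 20 + m
sqrt(r(-37, -11) + 1/(((f(33) - 156) - 946) + 1776)) = sqrt(-11 + 1/((((20 + 33) - 156) - 946) + 1776)) = sqrt(-11 + 1/(((53 - 156) - 946) + 1776)) = sqrt(-11 + 1/((-103 - 946) + 1776)) = sqrt(-11 + 1/(-1049 + 1776)) = sqrt(-11 + 1/727) = sqrt(-7996/727) = 2*I*sqrt(1453273)/727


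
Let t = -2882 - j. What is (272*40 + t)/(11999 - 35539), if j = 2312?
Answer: -2843/11770 ≈ -0.24155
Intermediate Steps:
t = -5194 (t = -2882 - 1*2312 = -2882 - 2312 = -5194)
(272*40 + t)/(11999 - 35539) = (272*40 - 5194)/(11999 - 35539) = (10880 - 5194)/(-23540) = 5686*(-1/23540) = -2843/11770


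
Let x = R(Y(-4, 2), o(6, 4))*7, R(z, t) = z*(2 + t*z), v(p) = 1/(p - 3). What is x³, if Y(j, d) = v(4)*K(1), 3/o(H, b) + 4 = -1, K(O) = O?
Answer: 117649/125 ≈ 941.19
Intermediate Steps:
v(p) = 1/(-3 + p)
o(H, b) = -⅗ (o(H, b) = 3/(-4 - 1) = 3/(-5) = 3*(-⅕) = -⅗)
Y(j, d) = 1 (Y(j, d) = 1/(-3 + 4) = 1/1 = 1*1 = 1)
x = 49/5 (x = (1*(2 - ⅗*1))*7 = (1*(2 - ⅗))*7 = (1*(7/5))*7 = (7/5)*7 = 49/5 ≈ 9.8000)
x³ = (49/5)³ = 117649/125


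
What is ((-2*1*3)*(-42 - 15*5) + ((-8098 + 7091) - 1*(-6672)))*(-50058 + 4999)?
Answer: -286890653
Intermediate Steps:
((-2*1*3)*(-42 - 15*5) + ((-8098 + 7091) - 1*(-6672)))*(-50058 + 4999) = ((-2*3)*(-42 - 75) + (-1007 + 6672))*(-45059) = (-6*(-117) + 5665)*(-45059) = (702 + 5665)*(-45059) = 6367*(-45059) = -286890653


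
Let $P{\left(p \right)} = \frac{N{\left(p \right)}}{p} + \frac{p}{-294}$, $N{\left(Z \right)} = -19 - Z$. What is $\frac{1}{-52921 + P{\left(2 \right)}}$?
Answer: $- \frac{294}{15561863} \approx -1.8892 \cdot 10^{-5}$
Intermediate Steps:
$P{\left(p \right)} = - \frac{p}{294} + \frac{-19 - p}{p}$ ($P{\left(p \right)} = \frac{-19 - p}{p} + \frac{p}{-294} = \frac{-19 - p}{p} + p \left(- \frac{1}{294}\right) = \frac{-19 - p}{p} - \frac{p}{294} = - \frac{p}{294} + \frac{-19 - p}{p}$)
$\frac{1}{-52921 + P{\left(2 \right)}} = \frac{1}{-52921 - \left(\frac{148}{147} + \frac{19}{2}\right)} = \frac{1}{-52921 - \frac{3089}{294}} = \frac{1}{- \frac{15561863}{294}} = - \frac{294}{15561863}$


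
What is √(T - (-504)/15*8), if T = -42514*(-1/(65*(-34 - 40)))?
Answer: 11*√12426635/2405 ≈ 16.123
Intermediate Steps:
T = -21257/2405 (T = -42514/((-65*(-74))) = -42514/4810 = -42514*1/4810 = -21257/2405 ≈ -8.8387)
√(T - (-504)/15*8) = √(-21257/2405 - (-504)/15*8) = √(-21257/2405 - 36*(-14/15)*8) = √(-21257/2405 + (168/5)*8) = √(-21257/2405 + 1344/5) = √(625207/2405) = 11*√12426635/2405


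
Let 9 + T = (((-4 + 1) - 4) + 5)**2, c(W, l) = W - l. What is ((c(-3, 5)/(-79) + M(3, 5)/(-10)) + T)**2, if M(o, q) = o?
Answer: 16867449/624100 ≈ 27.027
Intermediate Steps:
T = -5 (T = -9 + (((-4 + 1) - 4) + 5)**2 = -9 + ((-3 - 4) + 5)**2 = -9 + (-7 + 5)**2 = -9 + (-2)**2 = -9 + 4 = -5)
((c(-3, 5)/(-79) + M(3, 5)/(-10)) + T)**2 = (((-3 - 1*5)/(-79) + 3/(-10)) - 5)**2 = (((-3 - 5)*(-1/79) + 3*(-1/10)) - 5)**2 = ((-8*(-1/79) - 3/10) - 5)**2 = ((8/79 - 3/10) - 5)**2 = (-157/790 - 5)**2 = (-4107/790)**2 = 16867449/624100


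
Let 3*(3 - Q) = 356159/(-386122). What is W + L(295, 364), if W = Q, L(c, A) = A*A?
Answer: 153482692793/1158366 ≈ 1.3250e+5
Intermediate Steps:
L(c, A) = A²
Q = 3831257/1158366 (Q = 3 - 356159/(3*(-386122)) = 3 - 356159*(-1)/(3*386122) = 3 - ⅓*(-356159/386122) = 3 + 356159/1158366 = 3831257/1158366 ≈ 3.3075)
W = 3831257/1158366 ≈ 3.3075
W + L(295, 364) = 3831257/1158366 + 364² = 3831257/1158366 + 132496 = 153482692793/1158366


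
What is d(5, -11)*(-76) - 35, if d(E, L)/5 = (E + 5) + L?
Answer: 345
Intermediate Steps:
d(E, L) = 25 + 5*E + 5*L (d(E, L) = 5*((E + 5) + L) = 5*((5 + E) + L) = 5*(5 + E + L) = 25 + 5*E + 5*L)
d(5, -11)*(-76) - 35 = (25 + 5*5 + 5*(-11))*(-76) - 35 = (25 + 25 - 55)*(-76) - 35 = -5*(-76) - 35 = 380 - 35 = 345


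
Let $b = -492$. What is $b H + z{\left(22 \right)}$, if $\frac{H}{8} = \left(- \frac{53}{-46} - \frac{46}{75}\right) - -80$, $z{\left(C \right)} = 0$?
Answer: $- \frac{182275504}{575} \approx -3.17 \cdot 10^{5}$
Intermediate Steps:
$H = \frac{1111436}{1725}$ ($H = 8 \left(\left(- \frac{53}{-46} - \frac{46}{75}\right) - -80\right) = 8 \left(\left(\left(-53\right) \left(- \frac{1}{46}\right) - \frac{46}{75}\right) + 80\right) = 8 \left(\left(\frac{53}{46} - \frac{46}{75}\right) + 80\right) = 8 \left(\frac{1859}{3450} + 80\right) = 8 \cdot \frac{277859}{3450} = \frac{1111436}{1725} \approx 644.31$)
$b H + z{\left(22 \right)} = \left(-492\right) \frac{1111436}{1725} + 0 = - \frac{182275504}{575} + 0 = - \frac{182275504}{575}$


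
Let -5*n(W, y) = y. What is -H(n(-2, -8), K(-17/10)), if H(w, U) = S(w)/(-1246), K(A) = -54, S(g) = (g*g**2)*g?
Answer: 2048/389375 ≈ 0.0052597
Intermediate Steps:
n(W, y) = -y/5
S(g) = g**4 (S(g) = g**3*g = g**4)
H(w, U) = -w**4/1246 (H(w, U) = w**4/(-1246) = w**4*(-1/1246) = -w**4/1246)
-H(n(-2, -8), K(-17/10)) = -(-1)*(-1/5*(-8))**4/1246 = -(-1)*(8/5)**4/1246 = -(-1)*4096/(1246*625) = -1*(-2048/389375) = 2048/389375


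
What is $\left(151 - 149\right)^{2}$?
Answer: $4$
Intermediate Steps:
$\left(151 - 149\right)^{2} = 2^{2} = 4$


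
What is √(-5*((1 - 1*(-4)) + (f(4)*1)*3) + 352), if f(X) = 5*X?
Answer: 3*√3 ≈ 5.1962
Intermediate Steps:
√(-5*((1 - 1*(-4)) + (f(4)*1)*3) + 352) = √(-5*((1 - 1*(-4)) + ((5*4)*1)*3) + 352) = √(-5*((1 + 4) + (20*1)*3) + 352) = √(-5*(5 + 20*3) + 352) = √(-5*(5 + 60) + 352) = √(-5*65 + 352) = √(-325 + 352) = √27 = 3*√3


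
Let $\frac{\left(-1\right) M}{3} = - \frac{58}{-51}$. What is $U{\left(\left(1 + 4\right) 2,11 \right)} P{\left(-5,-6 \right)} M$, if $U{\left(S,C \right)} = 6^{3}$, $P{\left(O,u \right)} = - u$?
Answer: $- \frac{75168}{17} \approx -4421.6$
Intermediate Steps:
$U{\left(S,C \right)} = 216$
$M = - \frac{58}{17}$ ($M = - 3 \left(- \frac{58}{-51}\right) = - 3 \left(\left(-58\right) \left(- \frac{1}{51}\right)\right) = \left(-3\right) \frac{58}{51} = - \frac{58}{17} \approx -3.4118$)
$U{\left(\left(1 + 4\right) 2,11 \right)} P{\left(-5,-6 \right)} M = 216 \left(\left(-1\right) \left(-6\right)\right) \left(- \frac{58}{17}\right) = 216 \cdot 6 \left(- \frac{58}{17}\right) = 1296 \left(- \frac{58}{17}\right) = - \frac{75168}{17}$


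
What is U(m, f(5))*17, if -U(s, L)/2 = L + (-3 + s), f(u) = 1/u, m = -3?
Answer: 986/5 ≈ 197.20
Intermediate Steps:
U(s, L) = 6 - 2*L - 2*s (U(s, L) = -2*(L + (-3 + s)) = -2*(-3 + L + s) = 6 - 2*L - 2*s)
U(m, f(5))*17 = (6 - 2/5 - 2*(-3))*17 = (6 - 2*⅕ + 6)*17 = (6 - ⅖ + 6)*17 = (58/5)*17 = 986/5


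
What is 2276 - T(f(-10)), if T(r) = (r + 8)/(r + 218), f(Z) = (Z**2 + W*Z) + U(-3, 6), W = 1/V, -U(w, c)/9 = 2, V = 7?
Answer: 475622/209 ≈ 2275.7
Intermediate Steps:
U(w, c) = -18 (U(w, c) = -9*2 = -18)
W = 1/7 ≈ 0.14286
f(Z) = -18 + Z**2 + Z/7 (f(Z) = (Z**2 + Z/7) - 18 = -18 + Z**2 + Z/7)
T(r) = (8 + r)/(218 + r)
2276 - T(f(-10)) = 2276 - (8 + (-18 + (-10)**2 + (1/7)*(-10)))/(218 + (-18 + (-10)**2 + (1/7)*(-10))) = 2276 - (8 + (-18 + 100 - 10/7))/(218 + (-18 + 100 - 10/7)) = 2276 - (8 + 564/7)/(218 + 564/7) = 2276 - 620/(2090/7*7) = 2276 - 7*620/(2090*7) = 2276 - 1*62/209 = 2276 - 62/209 = 475622/209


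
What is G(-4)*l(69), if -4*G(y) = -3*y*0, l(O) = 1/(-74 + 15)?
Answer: 0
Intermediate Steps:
l(O) = -1/59 (l(O) = 1/(-59) = -1/59)
G(y) = 0 (G(y) = -(-3*y)*0/4 = -¼*0 = 0)
G(-4)*l(69) = 0*(-1/59) = 0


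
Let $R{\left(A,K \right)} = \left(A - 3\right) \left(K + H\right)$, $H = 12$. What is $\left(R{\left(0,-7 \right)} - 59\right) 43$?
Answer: $-3182$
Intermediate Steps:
$R{\left(A,K \right)} = \left(-3 + A\right) \left(12 + K\right)$ ($R{\left(A,K \right)} = \left(A - 3\right) \left(K + 12\right) = \left(-3 + A\right) \left(12 + K\right)$)
$\left(R{\left(0,-7 \right)} - 59\right) 43 = \left(\left(-36 - -21 + 12 \cdot 0 + 0 \left(-7\right)\right) - 59\right) 43 = \left(\left(-36 + 21 + 0 + 0\right) - 59\right) 43 = \left(-15 - 59\right) 43 = \left(-74\right) 43 = -3182$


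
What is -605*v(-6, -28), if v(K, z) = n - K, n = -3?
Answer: -1815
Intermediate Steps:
v(K, z) = -3 - K
-605*v(-6, -28) = -605*(-3 - 1*(-6)) = -605*(-3 + 6) = -605*3 = -1815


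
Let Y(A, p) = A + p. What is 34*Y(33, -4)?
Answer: 986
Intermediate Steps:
34*Y(33, -4) = 34*(33 - 4) = 34*29 = 986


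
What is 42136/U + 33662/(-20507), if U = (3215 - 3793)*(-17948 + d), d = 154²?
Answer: -14136244925/8546046166 ≈ -1.6541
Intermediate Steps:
d = 23716
U = -3333904 (U = (3215 - 3793)*(-17948 + 23716) = -578*5768 = -3333904)
42136/U + 33662/(-20507) = 42136/(-3333904) + 33662/(-20507) = 42136*(-1/3333904) + 33662*(-1/20507) = -5267/416738 - 33662/20507 = -14136244925/8546046166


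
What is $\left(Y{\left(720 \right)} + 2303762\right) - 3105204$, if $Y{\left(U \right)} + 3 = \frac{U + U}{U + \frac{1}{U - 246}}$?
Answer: $- \frac{273517268485}{341281} \approx -8.0144 \cdot 10^{5}$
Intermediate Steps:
$Y{\left(U \right)} = -3 + \frac{2 U}{U + \frac{1}{-246 + U}}$ ($Y{\left(U \right)} = -3 + \frac{U + U}{U + \frac{1}{U - 246}} = -3 + \frac{2 U}{U + \frac{1}{-246 + U}}$)
$\left(Y{\left(720 \right)} + 2303762\right) - 3105204 = \left(\frac{-3 - 720^{2} + 246 \cdot 720}{1 + 720^{2} - 177120} + 2303762\right) - 3105204 = \left(\frac{-3 - 518400 + 177120}{1 + 518400 - 177120} + 2303762\right) - 3105204 = \left(\frac{-3 - 518400 + 177120}{341281} + 2303762\right) - 3105204 = \left(\frac{1}{341281} \left(-341283\right) + 2303762\right) - 3105204 = \left(- \frac{341283}{341281} + 2303762\right) - 3105204 = \frac{786229857839}{341281} - 3105204 = - \frac{273517268485}{341281}$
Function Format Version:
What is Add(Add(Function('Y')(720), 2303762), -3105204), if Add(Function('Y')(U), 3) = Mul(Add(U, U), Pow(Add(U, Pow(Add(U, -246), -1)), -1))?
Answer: Rational(-273517268485, 341281) ≈ -8.0144e+5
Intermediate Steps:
Function('Y')(U) = Add(-3, Mul(2, U, Pow(Add(U, Pow(Add(-246, U), -1)), -1))) (Function('Y')(U) = Add(-3, Mul(Add(U, U), Pow(Add(U, Pow(Add(U, -246), -1)), -1))) = Add(-3, Mul(Mul(2, U), Pow(Add(U, Pow(Add(-246, U), -1)), -1))) = Add(-3, Mul(2, U, Pow(Add(U, Pow(Add(-246, U), -1)), -1))))
Add(Add(Function('Y')(720), 2303762), -3105204) = Add(Add(Mul(Pow(Add(1, Pow(720, 2), Mul(-246, 720)), -1), Add(-3, Mul(-1, Pow(720, 2)), Mul(246, 720))), 2303762), -3105204) = Add(Add(Mul(Pow(Add(1, 518400, -177120), -1), Add(-3, Mul(-1, 518400), 177120)), 2303762), -3105204) = Add(Add(Mul(Pow(341281, -1), Add(-3, -518400, 177120)), 2303762), -3105204) = Add(Add(Mul(Rational(1, 341281), -341283), 2303762), -3105204) = Add(Add(Rational(-341283, 341281), 2303762), -3105204) = Add(Rational(786229857839, 341281), -3105204) = Rational(-273517268485, 341281)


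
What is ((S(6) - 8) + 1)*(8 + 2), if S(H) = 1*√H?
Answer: -70 + 10*√6 ≈ -45.505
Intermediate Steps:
S(H) = √H
((S(6) - 8) + 1)*(8 + 2) = ((√6 - 8) + 1)*(8 + 2) = ((-8 + √6) + 1)*10 = (-7 + √6)*10 = -70 + 10*√6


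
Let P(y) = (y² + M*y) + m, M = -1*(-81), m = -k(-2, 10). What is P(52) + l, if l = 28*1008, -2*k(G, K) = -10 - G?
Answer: 35136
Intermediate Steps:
k(G, K) = 5 + G/2 (k(G, K) = -(-10 - G)/2 = 5 + G/2)
m = -4 (m = -(5 + (½)*(-2)) = -(5 - 1) = -1*4 = -4)
M = 81
l = 28224
P(y) = -4 + y² + 81*y (P(y) = (y² + 81*y) - 4 = -4 + y² + 81*y)
P(52) + l = (-4 + 52² + 81*52) + 28224 = (-4 + 2704 + 4212) + 28224 = 6912 + 28224 = 35136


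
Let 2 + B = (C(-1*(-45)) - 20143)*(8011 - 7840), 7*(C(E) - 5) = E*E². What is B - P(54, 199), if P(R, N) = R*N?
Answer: -8598047/7 ≈ -1.2283e+6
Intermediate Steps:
C(E) = 5 + E³/7 (C(E) = 5 + (E*E²)/7 = 5 + E³/7)
P(R, N) = N*R
B = -8522825/7 (B = -2 + ((5 + (-1*(-45))³/7) - 20143)*(8011 - 7840) = -2 + ((5 + (⅐)*45³) - 20143)*171 = -2 + ((5 + (⅐)*91125) - 20143)*171 = -2 + ((5 + 91125/7) - 20143)*171 = -2 + (91160/7 - 20143)*171 = -2 - 49841/7*171 = -2 - 8522811/7 = -8522825/7 ≈ -1.2175e+6)
B - P(54, 199) = -8522825/7 - 199*54 = -8522825/7 - 1*10746 = -8522825/7 - 10746 = -8598047/7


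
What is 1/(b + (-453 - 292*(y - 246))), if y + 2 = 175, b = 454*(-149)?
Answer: -1/46783 ≈ -2.1375e-5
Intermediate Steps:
b = -67646
y = 173 (y = -2 + 175 = 173)
1/(b + (-453 - 292*(y - 246))) = 1/(-67646 + (-453 - 292*(173 - 246))) = 1/(-67646 + (-453 - 292*(-73))) = 1/(-67646 + (-453 + 21316)) = 1/(-67646 + 20863) = 1/(-46783) = -1/46783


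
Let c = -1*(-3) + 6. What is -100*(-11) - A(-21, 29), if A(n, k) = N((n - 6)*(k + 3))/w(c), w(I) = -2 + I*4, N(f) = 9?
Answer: 37391/34 ≈ 1099.7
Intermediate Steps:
c = 9 (c = 3 + 6 = 9)
w(I) = -2 + 4*I
A(n, k) = 9/34 (A(n, k) = 9/(-2 + 4*9) = 9/(-2 + 36) = 9/34)
-100*(-11) - A(-21, 29) = -100*(-11) - 1*9/34 = 1100 - 9/34 = 37391/34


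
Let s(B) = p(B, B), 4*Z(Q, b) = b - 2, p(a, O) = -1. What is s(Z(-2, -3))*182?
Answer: -182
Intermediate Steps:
Z(Q, b) = -½ + b/4 (Z(Q, b) = (b - 2)/4 = (-2 + b)/4 = -½ + b/4)
s(B) = -1
s(Z(-2, -3))*182 = -1*182 = -182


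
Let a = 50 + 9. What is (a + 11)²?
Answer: 4900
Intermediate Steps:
a = 59
(a + 11)² = (59 + 11)² = 70² = 4900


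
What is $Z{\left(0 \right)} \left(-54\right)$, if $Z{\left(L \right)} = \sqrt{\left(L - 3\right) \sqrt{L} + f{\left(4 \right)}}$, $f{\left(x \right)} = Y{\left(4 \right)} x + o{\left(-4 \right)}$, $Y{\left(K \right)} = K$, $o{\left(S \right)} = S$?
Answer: $- 108 \sqrt{3} \approx -187.06$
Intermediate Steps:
$f{\left(x \right)} = -4 + 4 x$ ($f{\left(x \right)} = 4 x - 4 = -4 + 4 x$)
$Z{\left(L \right)} = \sqrt{12 + \sqrt{L} \left(-3 + L\right)}$ ($Z{\left(L \right)} = \sqrt{\left(L - 3\right) \sqrt{L} + \left(-4 + 4 \cdot 4\right)} = \sqrt{\left(L - 3\right) \sqrt{L} + \left(-4 + 16\right)} = \sqrt{\left(-3 + L\right) \sqrt{L} + 12} = \sqrt{\sqrt{L} \left(-3 + L\right) + 12} = \sqrt{12 + \sqrt{L} \left(-3 + L\right)}$)
$Z{\left(0 \right)} \left(-54\right) = \sqrt{12 + 0^{\frac{3}{2}} - 3 \sqrt{0}} \left(-54\right) = \sqrt{12 + 0 - 0} \left(-54\right) = \sqrt{12 + 0 + 0} \left(-54\right) = \sqrt{12} \left(-54\right) = 2 \sqrt{3} \left(-54\right) = - 108 \sqrt{3}$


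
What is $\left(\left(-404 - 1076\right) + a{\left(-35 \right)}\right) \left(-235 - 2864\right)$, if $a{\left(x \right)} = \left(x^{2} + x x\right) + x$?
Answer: $-2897565$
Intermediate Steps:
$a{\left(x \right)} = x + 2 x^{2}$ ($a{\left(x \right)} = \left(x^{2} + x^{2}\right) + x = 2 x^{2} + x = x + 2 x^{2}$)
$\left(\left(-404 - 1076\right) + a{\left(-35 \right)}\right) \left(-235 - 2864\right) = \left(\left(-404 - 1076\right) - 35 \left(1 + 2 \left(-35\right)\right)\right) \left(-235 - 2864\right) = \left(-1480 - 35 \left(1 - 70\right)\right) \left(-3099\right) = \left(-1480 - -2415\right) \left(-3099\right) = \left(-1480 + 2415\right) \left(-3099\right) = 935 \left(-3099\right) = -2897565$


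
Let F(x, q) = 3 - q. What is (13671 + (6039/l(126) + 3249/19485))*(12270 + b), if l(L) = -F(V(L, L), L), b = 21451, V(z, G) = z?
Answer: 41068106560181/88765 ≈ 4.6266e+8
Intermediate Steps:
l(L) = -3 + L (l(L) = -(3 - L) = -3 + L)
(13671 + (6039/l(126) + 3249/19485))*(12270 + b) = (13671 + (6039/(-3 + 126) + 3249/19485))*(12270 + 21451) = (13671 + (6039/123 + 3249*(1/19485)))*33721 = (13671 + (6039*(1/123) + 361/2165))*33721 = (13671 + (2013/41 + 361/2165))*33721 = (13671 + 4372946/88765)*33721 = (1217879261/88765)*33721 = 41068106560181/88765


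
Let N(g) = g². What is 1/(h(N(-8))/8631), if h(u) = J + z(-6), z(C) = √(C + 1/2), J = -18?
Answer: -310716/659 - 8631*I*√22/659 ≈ -471.5 - 61.431*I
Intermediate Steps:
z(C) = √(½ + C) (z(C) = √(C + ½) = √(½ + C))
h(u) = -18 + I*√22/2 (h(u) = -18 + √(2 + 4*(-6))/2 = -18 + √(2 - 24)/2 = -18 + √(-22)/2 = -18 + (I*√22)/2 = -18 + I*√22/2)
1/(h(N(-8))/8631) = 1/((-18 + I*√22/2)/8631) = 1/((-18 + I*√22/2)*(1/8631)) = 1/(-2/959 + I*√22/17262)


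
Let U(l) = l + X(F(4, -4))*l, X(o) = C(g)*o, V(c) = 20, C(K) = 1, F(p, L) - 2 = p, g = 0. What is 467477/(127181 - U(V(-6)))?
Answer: 467477/127041 ≈ 3.6797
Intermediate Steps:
F(p, L) = 2 + p
X(o) = o (X(o) = 1*o = o)
U(l) = 7*l (U(l) = l + (2 + 4)*l = l + 6*l = 7*l)
467477/(127181 - U(V(-6))) = 467477/(127181 - 7*20) = 467477/(127181 - 1*140) = 467477/(127181 - 140) = 467477/127041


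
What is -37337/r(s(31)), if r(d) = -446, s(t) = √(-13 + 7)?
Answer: 37337/446 ≈ 83.715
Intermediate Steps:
s(t) = I*√6 (s(t) = √(-6) = I*√6)
-37337/r(s(31)) = -37337/(-446) = -37337*(-1/446) = 37337/446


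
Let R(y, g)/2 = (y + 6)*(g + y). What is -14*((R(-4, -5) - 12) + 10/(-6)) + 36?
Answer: 2194/3 ≈ 731.33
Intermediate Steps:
R(y, g) = 2*(6 + y)*(g + y) (R(y, g) = 2*((y + 6)*(g + y)) = 2*((6 + y)*(g + y)) = 2*(6 + y)*(g + y))
-14*((R(-4, -5) - 12) + 10/(-6)) + 36 = -14*(((2*(-4)² + 12*(-5) + 12*(-4) + 2*(-5)*(-4)) - 12) + 10/(-6)) + 36 = -14*(((2*16 - 60 - 48 + 40) - 12) + 10*(-⅙)) + 36 = -14*(((32 - 60 - 48 + 40) - 12) - 5/3) + 36 = -14*((-36 - 12) - 5/3) + 36 = -14*(-48 - 5/3) + 36 = -14*(-149/3) + 36 = 2086/3 + 36 = 2194/3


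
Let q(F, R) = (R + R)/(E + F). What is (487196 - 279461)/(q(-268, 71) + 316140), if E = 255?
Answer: 2700555/4109678 ≈ 0.65712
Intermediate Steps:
q(F, R) = 2*R/(255 + F) (q(F, R) = (R + R)/(255 + F) = (2*R)/(255 + F) = 2*R/(255 + F))
(487196 - 279461)/(q(-268, 71) + 316140) = (487196 - 279461)/(2*71/(255 - 268) + 316140) = 207735/(2*71/(-13) + 316140) = 207735/(2*71*(-1/13) + 316140) = 207735/(-142/13 + 316140) = 207735/(4109678/13) = 207735*(13/4109678) = 2700555/4109678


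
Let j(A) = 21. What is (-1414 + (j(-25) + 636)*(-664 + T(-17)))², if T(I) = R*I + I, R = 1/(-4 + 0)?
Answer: 3183209064025/16 ≈ 1.9895e+11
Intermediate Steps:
R = -¼ (R = 1/(-4) = -¼ ≈ -0.25000)
T(I) = 3*I/4 (T(I) = -I/4 + I = 3*I/4)
(-1414 + (j(-25) + 636)*(-664 + T(-17)))² = (-1414 + (21 + 636)*(-664 + (¾)*(-17)))² = (-1414 + 657*(-664 - 51/4))² = (-1414 + 657*(-2707/4))² = (-1414 - 1778499/4)² = (-1784155/4)² = 3183209064025/16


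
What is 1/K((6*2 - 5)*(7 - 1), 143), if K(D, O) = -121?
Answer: -1/121 ≈ -0.0082645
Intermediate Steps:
1/K((6*2 - 5)*(7 - 1), 143) = 1/(-121) = -1/121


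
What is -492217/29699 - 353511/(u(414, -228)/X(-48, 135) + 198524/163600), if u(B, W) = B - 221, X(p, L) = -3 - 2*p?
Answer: -39940911464971411/371516165717 ≈ -1.0751e+5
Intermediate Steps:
u(B, W) = -221 + B
-492217/29699 - 353511/(u(414, -228)/X(-48, 135) + 198524/163600) = -492217/29699 - 353511/((-221 + 414)/(-3 - 2*(-48)) + 198524/163600) = -492217*1/29699 - 353511/(193/(-3 + 96) + 198524*(1/163600)) = -492217/29699 - 353511/(193/93 + 49631/40900) = -492217/29699 - 353511/12509383/3803700 = -492217/29699 - 353511*3803700/12509383 = -492217/29699 - 1344649790700/12509383 = -39940911464971411/371516165717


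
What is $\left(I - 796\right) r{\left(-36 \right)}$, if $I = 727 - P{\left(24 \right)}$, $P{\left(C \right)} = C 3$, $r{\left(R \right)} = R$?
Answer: $5076$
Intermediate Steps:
$P{\left(C \right)} = 3 C$
$I = 655$ ($I = 727 - 3 \cdot 24 = 727 - 72 = 655$)
$\left(I - 796\right) r{\left(-36 \right)} = \left(655 - 796\right) \left(-36\right) = \left(-141\right) \left(-36\right) = 5076$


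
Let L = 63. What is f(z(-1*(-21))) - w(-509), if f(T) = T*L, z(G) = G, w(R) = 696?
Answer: 627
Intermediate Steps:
f(T) = 63*T (f(T) = T*63 = 63*T)
f(z(-1*(-21))) - w(-509) = 63*(-1*(-21)) - 1*696 = 63*21 - 696 = 1323 - 696 = 627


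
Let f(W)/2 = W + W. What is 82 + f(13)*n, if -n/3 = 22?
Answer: -3350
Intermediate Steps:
n = -66 (n = -3*22 = -66)
f(W) = 4*W (f(W) = 2*(W + W) = 2*(2*W) = 4*W)
82 + f(13)*n = 82 + (4*13)*(-66) = 82 + 52*(-66) = 82 - 3432 = -3350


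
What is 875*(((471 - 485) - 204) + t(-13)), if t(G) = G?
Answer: -202125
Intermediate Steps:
875*(((471 - 485) - 204) + t(-13)) = 875*(((471 - 485) - 204) - 13) = 875*((-14 - 204) - 13) = 875*(-218 - 13) = 875*(-231) = -202125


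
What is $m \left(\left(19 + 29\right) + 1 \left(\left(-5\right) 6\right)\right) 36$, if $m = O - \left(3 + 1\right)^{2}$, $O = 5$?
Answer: $-7128$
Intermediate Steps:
$m = -11$ ($m = 5 - \left(3 + 1\right)^{2} = 5 - 4^{2} = 5 - 16 = -11$)
$m \left(\left(19 + 29\right) + 1 \left(\left(-5\right) 6\right)\right) 36 = - 11 \left(\left(19 + 29\right) + 1 \left(\left(-5\right) 6\right)\right) 36 = - 11 \left(48 + 1 \left(-30\right)\right) 36 = - 11 \left(48 - 30\right) 36 = \left(-11\right) 18 \cdot 36 = \left(-198\right) 36 = -7128$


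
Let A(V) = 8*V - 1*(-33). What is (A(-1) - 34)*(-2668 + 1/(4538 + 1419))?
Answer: 143039475/5957 ≈ 24012.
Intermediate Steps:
A(V) = 33 + 8*V (A(V) = 8*V + 33 = 33 + 8*V)
(A(-1) - 34)*(-2668 + 1/(4538 + 1419)) = ((33 + 8*(-1)) - 34)*(-2668 + 1/(4538 + 1419)) = ((33 - 8) - 34)*(-2668 + 1/5957) = (25 - 34)*(-2668 + 1/5957) = -9*(-15893275/5957) = 143039475/5957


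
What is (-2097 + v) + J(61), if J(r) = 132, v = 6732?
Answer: 4767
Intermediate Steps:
(-2097 + v) + J(61) = (-2097 + 6732) + 132 = 4635 + 132 = 4767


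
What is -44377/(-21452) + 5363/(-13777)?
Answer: 496334853/295544204 ≈ 1.6794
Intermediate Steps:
-44377/(-21452) + 5363/(-13777) = -44377*(-1/21452) + 5363*(-1/13777) = 44377/21452 - 5363/13777 = 496334853/295544204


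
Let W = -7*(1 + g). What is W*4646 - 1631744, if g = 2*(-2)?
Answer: -1534178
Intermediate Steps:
g = -4
W = 21 (W = -7*(1 - 4) = -7*(-3) = 21)
W*4646 - 1631744 = 21*4646 - 1631744 = 97566 - 1631744 = -1534178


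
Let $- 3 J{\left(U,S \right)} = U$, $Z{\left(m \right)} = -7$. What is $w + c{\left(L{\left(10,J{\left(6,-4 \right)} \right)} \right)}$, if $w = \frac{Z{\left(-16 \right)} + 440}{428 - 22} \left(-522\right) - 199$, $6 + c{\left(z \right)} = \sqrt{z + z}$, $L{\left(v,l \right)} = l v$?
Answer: $- \frac{5332}{7} + 2 i \sqrt{10} \approx -761.71 + 6.3246 i$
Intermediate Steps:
$J{\left(U,S \right)} = - \frac{U}{3}$
$c{\left(z \right)} = -6 + \sqrt{2} \sqrt{z}$ ($c{\left(z \right)} = -6 + \sqrt{z + z} = -6 + \sqrt{2 z} = -6 + \sqrt{2} \sqrt{z}$)
$w = - \frac{5290}{7}$ ($w = \frac{-7 + 440}{428 - 22} \left(-522\right) - 199 = \frac{433}{406} \left(-522\right) - 199 = - \frac{3897}{7} - 199 = - \frac{5290}{7} \approx -755.71$)
$w + c{\left(L{\left(10,J{\left(6,-4 \right)} \right)} \right)} = - \frac{5290}{7} - \left(6 - \sqrt{2} \sqrt{\left(- \frac{1}{3}\right) 6 \cdot 10}\right) = - \frac{5290}{7} - \left(6 - \sqrt{2} \sqrt{\left(-2\right) 10}\right) = - \frac{5290}{7} - \left(6 - \sqrt{2} \sqrt{-20}\right) = - \frac{5290}{7} - \left(6 - \sqrt{2} \cdot 2 i \sqrt{5}\right) = - \frac{5290}{7} - \left(6 - 2 i \sqrt{10}\right) = - \frac{5332}{7} + 2 i \sqrt{10}$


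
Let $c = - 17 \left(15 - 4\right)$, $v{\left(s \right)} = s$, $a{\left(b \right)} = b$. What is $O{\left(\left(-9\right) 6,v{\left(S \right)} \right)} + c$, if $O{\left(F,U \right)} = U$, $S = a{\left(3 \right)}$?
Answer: $-184$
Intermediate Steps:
$S = 3$
$c = -187$ ($c = \left(-17\right) 11 = -187$)
$O{\left(\left(-9\right) 6,v{\left(S \right)} \right)} + c = 3 - 187 = -184$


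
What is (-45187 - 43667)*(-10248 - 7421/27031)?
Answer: 24614433619086/27031 ≈ 9.1060e+8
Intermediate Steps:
(-45187 - 43667)*(-10248 - 7421/27031) = -88854*(-10248 - 7421*1/27031) = -88854*(-10248 - 7421/27031) = -88854*(-277021109/27031) = 24614433619086/27031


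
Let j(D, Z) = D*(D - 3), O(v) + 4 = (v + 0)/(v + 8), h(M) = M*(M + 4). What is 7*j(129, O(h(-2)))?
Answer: 113778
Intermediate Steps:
h(M) = M*(4 + M)
O(v) = -4 + v/(8 + v) (O(v) = -4 + (v + 0)/(v + 8) = -4 + v/(8 + v))
j(D, Z) = D*(-3 + D)
7*j(129, O(h(-2))) = 7*(129*(-3 + 129)) = 7*(129*126) = 7*16254 = 113778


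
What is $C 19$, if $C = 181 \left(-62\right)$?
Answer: $-213218$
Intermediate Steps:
$C = -11222$
$C 19 = \left(-11222\right) 19 = -213218$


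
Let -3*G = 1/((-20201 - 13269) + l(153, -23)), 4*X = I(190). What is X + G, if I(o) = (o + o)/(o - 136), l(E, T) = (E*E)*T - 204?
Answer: 54347713/30892374 ≈ 1.7593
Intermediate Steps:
l(E, T) = -204 + T*E**2 (l(E, T) = E**2*T - 204 = T*E**2 - 204 = -204 + T*E**2)
I(o) = 2*o/(-136 + o) (I(o) = (2*o)/(-136 + o) = 2*o/(-136 + o))
X = 95/54 (X = (2*190/(-136 + 190))/4 = (2*190/54)/4 = (2*190*(1/54))/4 = (1/4)*(190/27) = 95/54 ≈ 1.7593)
G = 1/1716243 (G = -1/(3*((-20201 - 13269) + (-204 - 23*153**2))) = -1/(3*(-33470 + (-204 - 23*23409))) = -1/(3*(-33470 + (-204 - 538407))) = -1/(3*(-33470 - 538611)) = -1/3/(-572081) = -1/3*(-1/572081) = 1/1716243 ≈ 5.8267e-7)
X + G = 95/54 + 1/1716243 = 54347713/30892374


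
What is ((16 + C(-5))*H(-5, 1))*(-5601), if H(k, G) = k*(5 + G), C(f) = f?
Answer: 1848330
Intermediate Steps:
((16 + C(-5))*H(-5, 1))*(-5601) = ((16 - 5)*(-5*(5 + 1)))*(-5601) = (11*(-5*6))*(-5601) = (11*(-30))*(-5601) = -330*(-5601) = 1848330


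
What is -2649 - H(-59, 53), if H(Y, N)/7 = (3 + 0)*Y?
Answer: -1410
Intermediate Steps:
H(Y, N) = 21*Y (H(Y, N) = 7*((3 + 0)*Y) = 7*(3*Y) = 21*Y)
-2649 - H(-59, 53) = -2649 - 21*(-59) = -2649 - 1*(-1239) = -2649 + 1239 = -1410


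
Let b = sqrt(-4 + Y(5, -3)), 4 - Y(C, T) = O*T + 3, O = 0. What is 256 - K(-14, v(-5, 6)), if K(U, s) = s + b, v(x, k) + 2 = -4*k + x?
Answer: 287 - I*sqrt(3) ≈ 287.0 - 1.732*I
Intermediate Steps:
Y(C, T) = 1 (Y(C, T) = 4 - (0*T + 3) = 4 - (0 + 3) = 4 - 1*3 = 4 - 3 = 1)
v(x, k) = -2 + x - 4*k (v(x, k) = -2 + (-4*k + x) = -2 + (x - 4*k) = -2 + x - 4*k)
b = I*sqrt(3) (b = sqrt(-4 + 1) = sqrt(-3) = I*sqrt(3) ≈ 1.732*I)
K(U, s) = s + I*sqrt(3)
256 - K(-14, v(-5, 6)) = 256 - ((-2 - 5 - 4*6) + I*sqrt(3)) = 256 - ((-2 - 5 - 24) + I*sqrt(3)) = 256 - (-31 + I*sqrt(3)) = 256 + (31 - I*sqrt(3)) = 287 - I*sqrt(3)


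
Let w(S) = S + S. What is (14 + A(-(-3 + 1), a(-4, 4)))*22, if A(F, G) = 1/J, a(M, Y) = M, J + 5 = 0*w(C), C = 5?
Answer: 1518/5 ≈ 303.60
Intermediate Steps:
w(S) = 2*S
J = -5 (J = -5 + 0*(2*5) = -5 + 0*10 = -5 + 0 = -5)
A(F, G) = -⅕ (A(F, G) = 1/(-5) = -⅕)
(14 + A(-(-3 + 1), a(-4, 4)))*22 = (14 - ⅕)*22 = (69/5)*22 = 1518/5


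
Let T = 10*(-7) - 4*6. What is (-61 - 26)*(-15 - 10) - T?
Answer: 2269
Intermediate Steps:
T = -94 (T = -70 - 24 = -94)
(-61 - 26)*(-15 - 10) - T = (-61 - 26)*(-15 - 10) - 1*(-94) = -87*(-25) + 94 = 2175 + 94 = 2269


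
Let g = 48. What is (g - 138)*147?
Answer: -13230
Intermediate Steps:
(g - 138)*147 = (48 - 138)*147 = -90*147 = -13230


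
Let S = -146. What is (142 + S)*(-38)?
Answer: 152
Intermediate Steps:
(142 + S)*(-38) = (142 - 146)*(-38) = -4*(-38) = 152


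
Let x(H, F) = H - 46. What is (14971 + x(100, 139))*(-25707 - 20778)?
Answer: -698437125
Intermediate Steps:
x(H, F) = -46 + H
(14971 + x(100, 139))*(-25707 - 20778) = (14971 + (-46 + 100))*(-25707 - 20778) = (14971 + 54)*(-46485) = 15025*(-46485) = -698437125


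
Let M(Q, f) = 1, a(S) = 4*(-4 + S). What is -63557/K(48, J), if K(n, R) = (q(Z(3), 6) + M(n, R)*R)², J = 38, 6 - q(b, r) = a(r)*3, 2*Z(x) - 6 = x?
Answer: -63557/400 ≈ -158.89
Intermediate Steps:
Z(x) = 3 + x/2
a(S) = -16 + 4*S
q(b, r) = 54 - 12*r (q(b, r) = 6 - (-16 + 4*r)*3 = 6 - (-48 + 12*r) = 6 + (48 - 12*r) = 54 - 12*r)
K(n, R) = (-18 + R)² (K(n, R) = ((54 - 12*6) + 1*R)² = ((54 - 72) + R)² = (-18 + R)²)
-63557/K(48, J) = -63557/(-18 + 38)² = -63557/(20²) = -63557/400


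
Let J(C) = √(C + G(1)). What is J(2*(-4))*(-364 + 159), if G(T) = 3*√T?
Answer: -205*I*√5 ≈ -458.39*I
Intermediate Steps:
J(C) = √(3 + C) (J(C) = √(C + 3*√1) = √(C + 3*1) = √(C + 3) = √(3 + C))
J(2*(-4))*(-364 + 159) = √(3 + 2*(-4))*(-364 + 159) = √(3 - 8)*(-205) = √(-5)*(-205) = (I*√5)*(-205) = -205*I*√5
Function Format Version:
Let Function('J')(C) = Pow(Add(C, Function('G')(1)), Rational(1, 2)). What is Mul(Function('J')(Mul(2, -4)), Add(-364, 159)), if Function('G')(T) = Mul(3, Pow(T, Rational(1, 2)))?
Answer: Mul(-205, I, Pow(5, Rational(1, 2))) ≈ Mul(-458.39, I)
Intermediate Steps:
Function('J')(C) = Pow(Add(3, C), Rational(1, 2)) (Function('J')(C) = Pow(Add(C, Mul(3, Pow(1, Rational(1, 2)))), Rational(1, 2)) = Pow(Add(C, Mul(3, 1)), Rational(1, 2)) = Pow(Add(C, 3), Rational(1, 2)) = Pow(Add(3, C), Rational(1, 2)))
Mul(Function('J')(Mul(2, -4)), Add(-364, 159)) = Mul(Pow(Add(3, Mul(2, -4)), Rational(1, 2)), Add(-364, 159)) = Mul(Pow(Add(3, -8), Rational(1, 2)), -205) = Mul(Pow(-5, Rational(1, 2)), -205) = Mul(Mul(I, Pow(5, Rational(1, 2))), -205) = Mul(-205, I, Pow(5, Rational(1, 2)))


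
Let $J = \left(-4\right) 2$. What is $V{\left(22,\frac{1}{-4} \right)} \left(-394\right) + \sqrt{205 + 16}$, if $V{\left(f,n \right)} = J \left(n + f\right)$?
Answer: $68556 + \sqrt{221} \approx 68571.0$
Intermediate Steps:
$J = -8$
$V{\left(f,n \right)} = - 8 f - 8 n$ ($V{\left(f,n \right)} = - 8 \left(n + f\right) = - 8 \left(f + n\right) = - 8 f - 8 n$)
$V{\left(22,\frac{1}{-4} \right)} \left(-394\right) + \sqrt{205 + 16} = \left(\left(-8\right) 22 - \frac{8}{-4}\right) \left(-394\right) + \sqrt{205 + 16} = \left(-176 - -2\right) \left(-394\right) + \sqrt{221} = \left(-176 + 2\right) \left(-394\right) + \sqrt{221} = \left(-174\right) \left(-394\right) + \sqrt{221} = 68556 + \sqrt{221}$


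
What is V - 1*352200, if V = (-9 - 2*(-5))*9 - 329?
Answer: -352520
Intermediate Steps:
V = -320 (V = (-9 + 10)*9 - 329 = 1*9 - 329 = 9 - 329 = -320)
V - 1*352200 = -320 - 1*352200 = -320 - 352200 = -352520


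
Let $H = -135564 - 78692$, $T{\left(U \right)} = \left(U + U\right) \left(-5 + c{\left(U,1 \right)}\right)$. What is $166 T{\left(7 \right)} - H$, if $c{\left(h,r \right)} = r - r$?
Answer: $202636$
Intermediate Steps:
$c{\left(h,r \right)} = 0$
$T{\left(U \right)} = - 10 U$ ($T{\left(U \right)} = \left(U + U\right) \left(-5 + 0\right) = 2 U \left(-5\right) = - 10 U$)
$H = -214256$ ($H = -135564 - 78692 = -214256$)
$166 T{\left(7 \right)} - H = 166 \left(\left(-10\right) 7\right) - -214256 = 166 \left(-70\right) + 214256 = -11620 + 214256 = 202636$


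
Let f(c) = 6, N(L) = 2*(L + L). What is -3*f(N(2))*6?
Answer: -108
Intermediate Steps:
N(L) = 4*L (N(L) = 2*(2*L) = 4*L)
-3*f(N(2))*6 = -3*6*6 = -18*6 = -108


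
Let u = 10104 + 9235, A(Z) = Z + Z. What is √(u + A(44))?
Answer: √19427 ≈ 139.38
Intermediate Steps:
A(Z) = 2*Z
u = 19339
√(u + A(44)) = √(19339 + 2*44) = √(19339 + 88) = √19427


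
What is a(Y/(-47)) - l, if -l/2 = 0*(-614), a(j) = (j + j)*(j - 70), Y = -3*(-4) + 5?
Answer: 112438/2209 ≈ 50.900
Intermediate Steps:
Y = 17 (Y = 12 + 5 = 17)
a(j) = 2*j*(-70 + j) (a(j) = (2*j)*(-70 + j) = 2*j*(-70 + j))
l = 0 (l = -0*(-614) = -2*0 = 0)
a(Y/(-47)) - l = 2*(17/(-47))*(-70 + 17/(-47)) - 1*0 = 2*(17*(-1/47))*(-70 + 17*(-1/47)) + 0 = 2*(-17/47)*(-70 - 17/47) + 0 = 2*(-17/47)*(-3307/47) + 0 = 112438/2209 + 0 = 112438/2209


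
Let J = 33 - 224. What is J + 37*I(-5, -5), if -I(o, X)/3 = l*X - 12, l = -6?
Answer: -2189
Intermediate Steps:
J = -191
I(o, X) = 36 + 18*X (I(o, X) = -3*(-6*X - 12) = -3*(-12 - 6*X) = 36 + 18*X)
J + 37*I(-5, -5) = -191 + 37*(36 + 18*(-5)) = -191 + 37*(36 - 90) = -191 + 37*(-54) = -191 - 1998 = -2189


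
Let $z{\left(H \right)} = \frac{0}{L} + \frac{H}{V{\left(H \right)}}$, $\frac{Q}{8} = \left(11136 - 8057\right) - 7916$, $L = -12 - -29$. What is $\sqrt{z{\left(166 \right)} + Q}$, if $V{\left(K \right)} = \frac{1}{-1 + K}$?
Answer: $i \sqrt{11306} \approx 106.33 i$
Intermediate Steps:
$L = 17$ ($L = -12 + 29 = 17$)
$Q = -38696$ ($Q = 8 \left(\left(11136 - 8057\right) - 7916\right) = 8 \left(3079 - 7916\right) = 8 \left(-4837\right) = -38696$)
$z{\left(H \right)} = H \left(-1 + H\right)$ ($z{\left(H \right)} = \frac{0}{17} + \frac{H}{\frac{1}{-1 + H}} = 0 \cdot \frac{1}{17} + H \left(-1 + H\right) = 0 + H \left(-1 + H\right) = H \left(-1 + H\right)$)
$\sqrt{z{\left(166 \right)} + Q} = \sqrt{166 \left(-1 + 166\right) - 38696} = \sqrt{166 \cdot 165 - 38696} = \sqrt{27390 - 38696} = \sqrt{-11306} = i \sqrt{11306}$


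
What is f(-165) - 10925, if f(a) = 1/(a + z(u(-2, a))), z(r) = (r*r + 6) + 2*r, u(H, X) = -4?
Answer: -1649676/151 ≈ -10925.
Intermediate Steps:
z(r) = 6 + r² + 2*r (z(r) = (r² + 6) + 2*r = (6 + r²) + 2*r = 6 + r² + 2*r)
f(a) = 1/(14 + a) (f(a) = 1/(a + (6 + (-4)² + 2*(-4))) = 1/(a + (6 + 16 - 8)) = 1/(a + 14) = 1/(14 + a))
f(-165) - 10925 = 1/(14 - 165) - 10925 = 1/(-151) - 10925 = -1/151 - 10925 = -1649676/151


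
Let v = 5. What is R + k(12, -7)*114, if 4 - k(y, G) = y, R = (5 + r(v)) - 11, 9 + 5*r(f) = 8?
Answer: -4591/5 ≈ -918.20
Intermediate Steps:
r(f) = -⅕ (r(f) = -9/5 + (⅕)*8 = -9/5 + 8/5 = -⅕)
R = -31/5 (R = (5 - ⅕) - 11 = 24/5 - 11 = -31/5 ≈ -6.2000)
k(y, G) = 4 - y
R + k(12, -7)*114 = -31/5 + (4 - 1*12)*114 = -31/5 + (4 - 12)*114 = -31/5 - 8*114 = -31/5 - 912 = -4591/5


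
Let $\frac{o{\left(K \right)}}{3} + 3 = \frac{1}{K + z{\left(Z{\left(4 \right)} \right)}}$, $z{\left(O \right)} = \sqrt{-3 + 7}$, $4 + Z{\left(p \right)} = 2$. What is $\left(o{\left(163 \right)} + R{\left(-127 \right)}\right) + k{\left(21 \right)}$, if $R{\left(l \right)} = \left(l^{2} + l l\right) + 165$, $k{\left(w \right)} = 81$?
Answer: $\frac{1787226}{55} \approx 32495.0$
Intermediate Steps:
$Z{\left(p \right)} = -2$ ($Z{\left(p \right)} = -4 + 2 = -2$)
$R{\left(l \right)} = 165 + 2 l^{2}$ ($R{\left(l \right)} = \left(l^{2} + l^{2}\right) + 165 = 2 l^{2} + 165 = 165 + 2 l^{2}$)
$z{\left(O \right)} = 2$ ($z{\left(O \right)} = \sqrt{4} = 2$)
$o{\left(K \right)} = -9 + \frac{3}{2 + K}$ ($o{\left(K \right)} = -9 + \frac{3}{K + 2} = -9 + \frac{3}{2 + K}$)
$\left(o{\left(163 \right)} + R{\left(-127 \right)}\right) + k{\left(21 \right)} = \left(\frac{3 \left(-5 - 489\right)}{2 + 163} + \left(165 + 2 \left(-127\right)^{2}\right)\right) + 81 = \left(\frac{3 \left(-5 - 489\right)}{165} + \left(165 + 2 \cdot 16129\right)\right) + 81 = \left(3 \cdot \frac{1}{165} \left(-494\right) + \left(165 + 32258\right)\right) + 81 = \left(- \frac{494}{55} + 32423\right) + 81 = \frac{1782771}{55} + 81 = \frac{1787226}{55}$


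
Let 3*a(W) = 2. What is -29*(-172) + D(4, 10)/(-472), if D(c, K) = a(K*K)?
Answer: 3531503/708 ≈ 4988.0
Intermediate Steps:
a(W) = ⅔ (a(W) = (⅓)*2 = ⅔)
D(c, K) = ⅔
-29*(-172) + D(4, 10)/(-472) = -29*(-172) + (⅔)/(-472) = 4988 + (⅔)*(-1/472) = 4988 - 1/708 = 3531503/708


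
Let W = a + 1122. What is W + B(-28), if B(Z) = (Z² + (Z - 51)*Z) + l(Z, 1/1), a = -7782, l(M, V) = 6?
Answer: -3658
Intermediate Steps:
B(Z) = 6 + Z² + Z*(-51 + Z) (B(Z) = (Z² + (Z - 51)*Z) + 6 = (Z² + (-51 + Z)*Z) + 6 = (Z² + Z*(-51 + Z)) + 6 = 6 + Z² + Z*(-51 + Z))
W = -6660 (W = -7782 + 1122 = -6660)
W + B(-28) = -6660 + (6 - 51*(-28) + 2*(-28)²) = -6660 + (6 + 1428 + 2*784) = -6660 + (6 + 1428 + 1568) = -6660 + 3002 = -3658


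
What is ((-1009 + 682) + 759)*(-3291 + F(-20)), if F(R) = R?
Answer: -1430352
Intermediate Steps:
((-1009 + 682) + 759)*(-3291 + F(-20)) = ((-1009 + 682) + 759)*(-3291 - 20) = (-327 + 759)*(-3311) = 432*(-3311) = -1430352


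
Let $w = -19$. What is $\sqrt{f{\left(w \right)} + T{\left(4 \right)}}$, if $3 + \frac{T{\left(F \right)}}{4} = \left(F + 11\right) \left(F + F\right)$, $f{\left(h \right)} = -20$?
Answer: $8 \sqrt{7} \approx 21.166$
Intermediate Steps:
$T{\left(F \right)} = -12 + 8 F \left(11 + F\right)$ ($T{\left(F \right)} = -12 + 4 \left(F + 11\right) \left(F + F\right) = -12 + 4 \left(11 + F\right) 2 F = -12 + 4 \cdot 2 F \left(11 + F\right) = -12 + 8 F \left(11 + F\right)$)
$\sqrt{f{\left(w \right)} + T{\left(4 \right)}} = \sqrt{-20 + \left(-12 + 8 \cdot 4^{2} + 88 \cdot 4\right)} = \sqrt{-20 + \left(-12 + 8 \cdot 16 + 352\right)} = \sqrt{-20 + \left(-12 + 128 + 352\right)} = \sqrt{-20 + 468} = \sqrt{448} = 8 \sqrt{7}$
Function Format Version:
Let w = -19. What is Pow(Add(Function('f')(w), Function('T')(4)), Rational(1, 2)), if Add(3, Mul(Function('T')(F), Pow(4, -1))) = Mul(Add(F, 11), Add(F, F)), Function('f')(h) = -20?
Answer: Mul(8, Pow(7, Rational(1, 2))) ≈ 21.166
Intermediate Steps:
Function('T')(F) = Add(-12, Mul(8, F, Add(11, F))) (Function('T')(F) = Add(-12, Mul(4, Mul(Add(F, 11), Add(F, F)))) = Add(-12, Mul(4, Mul(Add(11, F), Mul(2, F)))) = Add(-12, Mul(4, Mul(2, F, Add(11, F)))) = Add(-12, Mul(8, F, Add(11, F))))
Pow(Add(Function('f')(w), Function('T')(4)), Rational(1, 2)) = Pow(Add(-20, Add(-12, Mul(8, Pow(4, 2)), Mul(88, 4))), Rational(1, 2)) = Pow(Add(-20, Add(-12, Mul(8, 16), 352)), Rational(1, 2)) = Pow(Add(-20, Add(-12, 128, 352)), Rational(1, 2)) = Pow(Add(-20, 468), Rational(1, 2)) = Pow(448, Rational(1, 2)) = Mul(8, Pow(7, Rational(1, 2)))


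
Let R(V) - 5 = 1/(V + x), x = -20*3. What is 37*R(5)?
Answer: 10138/55 ≈ 184.33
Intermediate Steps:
x = -60
R(V) = 5 + 1/(-60 + V) (R(V) = 5 + 1/(V - 60) = 5 + 1/(-60 + V))
37*R(5) = 37*((-299 + 5*5)/(-60 + 5)) = 37*((-299 + 25)/(-55)) = 37*(-1/55*(-274)) = 37*(274/55) = 10138/55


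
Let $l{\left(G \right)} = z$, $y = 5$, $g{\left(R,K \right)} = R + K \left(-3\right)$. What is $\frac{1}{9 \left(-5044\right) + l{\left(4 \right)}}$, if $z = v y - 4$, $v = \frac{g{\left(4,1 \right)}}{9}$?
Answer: $- \frac{9}{408595} \approx -2.2027 \cdot 10^{-5}$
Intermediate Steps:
$g{\left(R,K \right)} = R - 3 K$
$v = \frac{1}{9}$ ($v = \frac{4 - 3}{9} = \left(4 - 3\right) \frac{1}{9} = 1 \cdot \frac{1}{9} = \frac{1}{9} \approx 0.11111$)
$z = - \frac{31}{9}$ ($z = \frac{1}{9} \cdot 5 - 4 = \frac{5}{9} - 4 = - \frac{31}{9} \approx -3.4444$)
$l{\left(G \right)} = - \frac{31}{9}$
$\frac{1}{9 \left(-5044\right) + l{\left(4 \right)}} = \frac{1}{9 \left(-5044\right) - \frac{31}{9}} = \frac{1}{-45396 - \frac{31}{9}} = \frac{1}{- \frac{408595}{9}} = - \frac{9}{408595}$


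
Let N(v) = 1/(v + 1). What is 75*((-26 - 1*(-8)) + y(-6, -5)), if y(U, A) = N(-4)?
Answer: -1375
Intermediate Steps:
N(v) = 1/(1 + v)
y(U, A) = -⅓ (y(U, A) = 1/(1 - 4) = 1/(-3) = -⅓)
75*((-26 - 1*(-8)) + y(-6, -5)) = 75*((-26 - 1*(-8)) - ⅓) = 75*((-26 + 8) - ⅓) = 75*(-18 - ⅓) = 75*(-55/3) = -1375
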